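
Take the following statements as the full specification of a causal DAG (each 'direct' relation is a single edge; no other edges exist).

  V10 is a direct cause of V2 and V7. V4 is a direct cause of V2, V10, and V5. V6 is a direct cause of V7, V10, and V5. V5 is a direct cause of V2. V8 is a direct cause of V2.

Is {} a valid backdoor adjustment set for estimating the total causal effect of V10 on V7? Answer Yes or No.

No

Backdoor paths from V10 to V7 (paths whose first edge points into V10):
  P1: V10 <- V4 -> V5 <- V6 -> V7
  P2: V10 <- V4 -> V2 <- V5 <- V6 -> V7
  P3: V10 <- V6 -> V7
Condition 1 (no descendant of V10 in the set): holds — descendants of V10 are {V2, V7}; none are in {}.
Condition 2 (every backdoor path blocked by {}):
  P1: blocked at collider V5 (neither it nor any descendant is in the conditioning set).
  P2: blocked at collider V2 (neither it nor any descendant is in the conditioning set).
  P3: open — no interior node is in the conditioning set.
{} does not satisfy the backdoor criterion.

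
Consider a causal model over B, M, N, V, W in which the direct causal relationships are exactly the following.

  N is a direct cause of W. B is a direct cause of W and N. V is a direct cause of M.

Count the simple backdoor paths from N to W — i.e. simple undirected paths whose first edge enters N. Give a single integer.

A backdoor path from N to W is any simple undirected path whose first edge points into N (i.e. leaves N via a parent).
Parents of N: {B}.
Enumerating:
  P1: N <- B -> W
That exhausts the simple backdoor paths. Count: 1.

1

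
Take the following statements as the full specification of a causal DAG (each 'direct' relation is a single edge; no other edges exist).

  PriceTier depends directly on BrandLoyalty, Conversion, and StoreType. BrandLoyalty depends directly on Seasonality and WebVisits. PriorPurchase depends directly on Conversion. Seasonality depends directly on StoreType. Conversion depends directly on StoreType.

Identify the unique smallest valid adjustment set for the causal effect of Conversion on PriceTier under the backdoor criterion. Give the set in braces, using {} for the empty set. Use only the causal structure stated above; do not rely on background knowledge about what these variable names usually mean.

{StoreType}

Variables eligible for adjustment (non-descendants of Conversion, excluding Conversion and PriceTier): {BrandLoyalty, Seasonality, StoreType, WebVisits}.
Backdoor paths from Conversion to PriceTier:
  P1: Conversion <- StoreType -> Seasonality -> BrandLoyalty -> PriceTier
  P2: Conversion <- StoreType -> PriceTier
The empty set is not sufficient: P1 (Conversion <- StoreType -> Seasonality -> BrandLoyalty -> PriceTier) has no collider blocking it and no conditioned non-collider, so it is open.
Try {StoreType}:
  P1: blocked at fork node StoreType ∈ conditioning set.
  P2: blocked at fork node StoreType ∈ conditioning set.
{StoreType} contains no descendant of Conversion and blocks every backdoor path.
No other singleton works — e.g. {Seasonality} leaves P2 open — so {StoreType} is the unique smallest valid adjustment set.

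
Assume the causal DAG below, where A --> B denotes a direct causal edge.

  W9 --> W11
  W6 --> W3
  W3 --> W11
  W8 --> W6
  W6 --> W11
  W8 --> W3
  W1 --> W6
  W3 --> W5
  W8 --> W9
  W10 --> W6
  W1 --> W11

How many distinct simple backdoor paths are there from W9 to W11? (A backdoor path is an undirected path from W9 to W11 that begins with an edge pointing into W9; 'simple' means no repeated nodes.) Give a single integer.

A backdoor path from W9 to W11 is any simple undirected path whose first edge points into W9 (i.e. leaves W9 via a parent).
Parents of W9: {W8}.
Enumerating:
  P1: W9 <- W8 -> W6 <- W1 -> W11
  P2: W9 <- W8 -> W6 -> W3 -> W11
  P3: W9 <- W8 -> W6 -> W11
  P4: W9 <- W8 -> W3 <- W6 <- W1 -> W11
  P5: W9 <- W8 -> W3 <- W6 -> W11
  P6: W9 <- W8 -> W3 -> W11
That exhausts the simple backdoor paths. Count: 6.

6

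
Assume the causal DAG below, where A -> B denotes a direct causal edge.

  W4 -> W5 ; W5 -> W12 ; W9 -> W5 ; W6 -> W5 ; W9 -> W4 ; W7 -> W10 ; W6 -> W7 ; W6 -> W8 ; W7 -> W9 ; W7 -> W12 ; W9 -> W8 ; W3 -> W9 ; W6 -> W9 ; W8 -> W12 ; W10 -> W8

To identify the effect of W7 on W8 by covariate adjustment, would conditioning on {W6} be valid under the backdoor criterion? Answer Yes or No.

Yes

Backdoor paths from W7 to W8 (paths whose first edge points into W7):
  P1: W7 <- W6 -> W9 -> W4 -> W5 -> W12 <- W8
  P2: W7 <- W6 -> W9 -> W5 -> W12 <- W8
  P3: W7 <- W6 -> W9 -> W8
  P4: W7 <- W6 -> W5 <- W9 -> W8
  P5: W7 <- W6 -> W5 <- W4 <- W9 -> W8
  P6: W7 <- W6 -> W5 -> W12 <- W8
  P7: W7 <- W6 -> W8
Condition 1 (no descendant of W7 in the set): holds — descendants of W7 are {W10, W12, W4, W5, W8, W9}; none are in {W6}.
Condition 2 (every backdoor path blocked by {W6}):
  P1: blocked at fork node W6 ∈ conditioning set.
  P2: blocked at fork node W6 ∈ conditioning set.
  P3: blocked at fork node W6 ∈ conditioning set.
  P4: blocked at fork node W6 ∈ conditioning set.
  P5: blocked at fork node W6 ∈ conditioning set.
  P6: blocked at fork node W6 ∈ conditioning set.
  P7: blocked at fork node W6 ∈ conditioning set.
{W6} satisfies the backdoor criterion.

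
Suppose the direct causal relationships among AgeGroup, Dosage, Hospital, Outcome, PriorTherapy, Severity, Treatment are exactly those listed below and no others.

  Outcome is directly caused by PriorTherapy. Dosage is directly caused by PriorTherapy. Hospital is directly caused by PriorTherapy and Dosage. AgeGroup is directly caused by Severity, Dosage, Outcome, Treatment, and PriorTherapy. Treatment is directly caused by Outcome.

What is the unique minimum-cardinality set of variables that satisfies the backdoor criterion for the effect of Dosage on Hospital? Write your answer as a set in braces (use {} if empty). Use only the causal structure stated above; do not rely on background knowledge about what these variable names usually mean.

Variables eligible for adjustment (non-descendants of Dosage, excluding Dosage and Hospital): {Outcome, PriorTherapy, Severity, Treatment}.
Backdoor paths from Dosage to Hospital:
  P1: Dosage <- PriorTherapy -> Hospital
The empty set is not sufficient: P1 (Dosage <- PriorTherapy -> Hospital) has no collider blocking it and no conditioned non-collider, so it is open.
Try {PriorTherapy}:
  P1: blocked at fork node PriorTherapy ∈ conditioning set.
{PriorTherapy} contains no descendant of Dosage and blocks every backdoor path.
No other singleton works — e.g. {Severity} leaves P1 open — so {PriorTherapy} is the unique smallest valid adjustment set.

{PriorTherapy}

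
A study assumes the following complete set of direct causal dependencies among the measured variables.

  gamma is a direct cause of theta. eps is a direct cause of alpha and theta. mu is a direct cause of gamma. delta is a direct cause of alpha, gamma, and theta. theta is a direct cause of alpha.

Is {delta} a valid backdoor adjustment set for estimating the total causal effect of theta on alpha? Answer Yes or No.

No

Backdoor paths from theta to alpha (paths whose first edge points into theta):
  P1: theta <- delta -> alpha
  P2: theta <- eps -> alpha
  P3: theta <- gamma <- delta -> alpha
Condition 1 (no descendant of theta in the set): holds — descendants of theta are {alpha}; none are in {delta}.
Condition 2 (every backdoor path blocked by {delta}):
  P1: blocked at fork node delta ∈ conditioning set.
  P2: open — no interior node is in the conditioning set.
  P3: blocked at fork node delta ∈ conditioning set.
{delta} does not satisfy the backdoor criterion.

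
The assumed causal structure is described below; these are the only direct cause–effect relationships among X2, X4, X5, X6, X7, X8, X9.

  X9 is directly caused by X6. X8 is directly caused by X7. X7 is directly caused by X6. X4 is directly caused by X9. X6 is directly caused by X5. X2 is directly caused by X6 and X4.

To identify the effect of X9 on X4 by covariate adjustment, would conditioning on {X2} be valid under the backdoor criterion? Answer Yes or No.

Backdoor paths from X9 to X4 (paths whose first edge points into X9):
  P1: X9 <- X6 -> X2 <- X4
Condition 1 (no descendant of X9 in the set): FAILS — X2 is a descendant of X9.
Condition 2 (every backdoor path blocked by {X2}):
  P1: open — collider(s) X2 are conditioned on (or have a conditioned descendant) and no non-collider on the path is in the set.
{X2} does not satisfy the backdoor criterion.

No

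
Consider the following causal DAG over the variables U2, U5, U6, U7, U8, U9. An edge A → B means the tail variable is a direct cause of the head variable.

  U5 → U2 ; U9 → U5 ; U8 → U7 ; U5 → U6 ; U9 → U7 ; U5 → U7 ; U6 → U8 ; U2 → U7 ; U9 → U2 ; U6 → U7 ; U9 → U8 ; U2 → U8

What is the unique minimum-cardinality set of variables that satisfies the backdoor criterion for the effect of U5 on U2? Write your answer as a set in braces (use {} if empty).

Variables eligible for adjustment (non-descendants of U5, excluding U5 and U2): {U9}.
Backdoor paths from U5 to U2:
  P1: U5 <- U9 -> U2
  P2: U5 <- U9 -> U8 <- U6 -> U7 <- U2
  P3: U5 <- U9 -> U8 <- U2
  P4: U5 <- U9 -> U8 -> U7 <- U2
  P5: U5 <- U9 -> U7 <- U6 -> U8 <- U2
  P6: U5 <- U9 -> U7 <- U2
  P7: U5 <- U9 -> U7 <- U8 <- U2
The empty set is not sufficient: P1 (U5 <- U9 -> U2) has no collider blocking it and no conditioned non-collider, so it is open.
Try {U9}:
  P1: blocked at fork node U9 ∈ conditioning set.
  P2: blocked at fork node U9 ∈ conditioning set.
  P3: blocked at fork node U9 ∈ conditioning set.
  P4: blocked at fork node U9 ∈ conditioning set.
  P5: blocked at fork node U9 ∈ conditioning set.
  P6: blocked at fork node U9 ∈ conditioning set.
  P7: blocked at fork node U9 ∈ conditioning set.
{U9} contains no descendant of U5 and blocks every backdoor path.
{U9} is the unique smallest valid adjustment set.

{U9}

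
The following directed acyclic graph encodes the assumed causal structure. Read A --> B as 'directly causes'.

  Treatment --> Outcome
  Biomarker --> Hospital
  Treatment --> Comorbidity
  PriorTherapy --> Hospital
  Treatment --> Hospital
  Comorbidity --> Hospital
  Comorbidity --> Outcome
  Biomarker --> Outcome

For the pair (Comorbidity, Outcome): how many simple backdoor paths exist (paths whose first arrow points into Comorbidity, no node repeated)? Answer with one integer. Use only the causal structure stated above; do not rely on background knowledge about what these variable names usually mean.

A backdoor path from Comorbidity to Outcome is any simple undirected path whose first edge points into Comorbidity (i.e. leaves Comorbidity via a parent).
Parents of Comorbidity: {Treatment}.
Enumerating:
  P1: Comorbidity <- Treatment -> Outcome
  P2: Comorbidity <- Treatment -> Hospital <- Biomarker -> Outcome
That exhausts the simple backdoor paths. Count: 2.

2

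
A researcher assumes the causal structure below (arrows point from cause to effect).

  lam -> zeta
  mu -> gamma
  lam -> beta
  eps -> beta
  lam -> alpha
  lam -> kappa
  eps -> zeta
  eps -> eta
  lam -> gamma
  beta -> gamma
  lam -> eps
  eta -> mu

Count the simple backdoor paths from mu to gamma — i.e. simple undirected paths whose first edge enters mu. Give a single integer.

A backdoor path from mu to gamma is any simple undirected path whose first edge points into mu (i.e. leaves mu via a parent).
Parents of mu: {eta}.
Enumerating:
  P1: mu <- eta <- eps <- lam -> beta -> gamma
  P2: mu <- eta <- eps <- lam -> gamma
  P3: mu <- eta <- eps -> zeta <- lam -> beta -> gamma
  P4: mu <- eta <- eps -> zeta <- lam -> gamma
  P5: mu <- eta <- eps -> beta <- lam -> gamma
  P6: mu <- eta <- eps -> beta -> gamma
That exhausts the simple backdoor paths. Count: 6.

6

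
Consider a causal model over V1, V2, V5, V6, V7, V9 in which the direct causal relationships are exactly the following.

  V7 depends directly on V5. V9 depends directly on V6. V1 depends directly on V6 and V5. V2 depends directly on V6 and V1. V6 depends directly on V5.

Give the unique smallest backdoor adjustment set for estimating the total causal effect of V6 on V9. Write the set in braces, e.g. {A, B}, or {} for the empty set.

{}

Variables eligible for adjustment (non-descendants of V6, excluding V6 and V9): {V5, V7}.
Backdoor paths from V6 to V9:
  (none)
With no backdoor paths the empty set already satisfies the criterion, and it is trivially minimal.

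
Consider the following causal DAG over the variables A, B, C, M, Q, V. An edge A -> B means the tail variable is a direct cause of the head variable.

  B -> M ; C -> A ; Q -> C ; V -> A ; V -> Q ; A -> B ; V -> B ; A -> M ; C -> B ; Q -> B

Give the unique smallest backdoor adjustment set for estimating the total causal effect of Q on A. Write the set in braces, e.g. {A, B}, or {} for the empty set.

Variables eligible for adjustment (non-descendants of Q, excluding Q and A): {V}.
Backdoor paths from Q to A:
  P1: Q <- V -> A
  P2: Q <- V -> B <- C -> A
  P3: Q <- V -> B <- A
  P4: Q <- V -> B -> M <- A
The empty set is not sufficient: P1 (Q <- V -> A) has no collider blocking it and no conditioned non-collider, so it is open.
Try {V}:
  P1: blocked at fork node V ∈ conditioning set.
  P2: blocked at fork node V ∈ conditioning set.
  P3: blocked at fork node V ∈ conditioning set.
  P4: blocked at fork node V ∈ conditioning set.
{V} contains no descendant of Q and blocks every backdoor path.
{V} is the unique smallest valid adjustment set.

{V}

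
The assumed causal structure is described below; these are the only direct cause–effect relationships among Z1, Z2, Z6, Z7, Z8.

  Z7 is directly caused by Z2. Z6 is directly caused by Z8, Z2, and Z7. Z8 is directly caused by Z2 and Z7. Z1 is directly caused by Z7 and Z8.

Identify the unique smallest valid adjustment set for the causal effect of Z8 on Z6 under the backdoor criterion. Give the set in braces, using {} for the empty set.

{Z2, Z7}

Variables eligible for adjustment (non-descendants of Z8, excluding Z8 and Z6): {Z2, Z7}.
Backdoor paths from Z8 to Z6:
  P1: Z8 <- Z2 -> Z7 -> Z6
  P2: Z8 <- Z2 -> Z6
  P3: Z8 <- Z7 <- Z2 -> Z6
  P4: Z8 <- Z7 -> Z6
The empty set is not sufficient: P1 (Z8 <- Z2 -> Z7 -> Z6) has no collider blocking it and no conditioned non-collider, so it is open.
Try {Z2, Z7}:
  P1: blocked at fork node Z2 ∈ conditioning set.
  P2: blocked at fork node Z2 ∈ conditioning set.
  P3: blocked at chain node Z7 ∈ conditioning set.
  P4: blocked at fork node Z7 ∈ conditioning set.
{Z2, Z7} contains no descendant of Z8 and blocks every backdoor path.
Every element of {Z2, Z7} is needed (dropping Z2 leaves P2 open; dropping Z7 leaves P4 open), so no proper subset is valid.
Among all size-2 subsets of the eligible variables, only {Z2, Z7} blocks every backdoor path, so it is the unique smallest valid adjustment set.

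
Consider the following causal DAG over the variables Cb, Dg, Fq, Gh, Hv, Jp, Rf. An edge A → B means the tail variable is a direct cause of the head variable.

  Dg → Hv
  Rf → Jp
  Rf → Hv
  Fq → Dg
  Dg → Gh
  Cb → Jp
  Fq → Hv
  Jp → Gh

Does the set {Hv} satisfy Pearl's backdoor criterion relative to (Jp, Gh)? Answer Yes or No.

No

Backdoor paths from Jp to Gh (paths whose first edge points into Jp):
  P1: Jp <- Rf -> Hv <- Fq -> Dg -> Gh
  P2: Jp <- Rf -> Hv <- Dg -> Gh
Condition 1 (no descendant of Jp in the set): holds — descendants of Jp are {Gh}; none are in {Hv}.
Condition 2 (every backdoor path blocked by {Hv}):
  P1: open — collider(s) Hv are conditioned on (or have a conditioned descendant) and no non-collider on the path is in the set.
  P2: open — collider(s) Hv are conditioned on (or have a conditioned descendant) and no non-collider on the path is in the set.
{Hv} does not satisfy the backdoor criterion.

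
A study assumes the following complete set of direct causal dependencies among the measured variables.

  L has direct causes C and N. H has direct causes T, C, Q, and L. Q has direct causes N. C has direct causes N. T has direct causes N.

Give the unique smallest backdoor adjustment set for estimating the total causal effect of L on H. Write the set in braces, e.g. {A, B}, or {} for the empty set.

Variables eligible for adjustment (non-descendants of L, excluding L and H): {C, N, Q, T}.
Backdoor paths from L to H:
  P1: L <- N -> Q -> H
  P2: L <- N -> C -> H
  P3: L <- N -> T -> H
  P4: L <- C <- N -> Q -> H
  P5: L <- C <- N -> T -> H
  P6: L <- C -> H
The empty set is not sufficient: P1 (L <- N -> Q -> H) has no collider blocking it and no conditioned non-collider, so it is open.
Try {C, N}:
  P1: blocked at fork node N ∈ conditioning set.
  P2: blocked at fork node N ∈ conditioning set.
  P3: blocked at fork node N ∈ conditioning set.
  P4: blocked at chain node C ∈ conditioning set.
  P5: blocked at chain node C ∈ conditioning set.
  P6: blocked at fork node C ∈ conditioning set.
{C, N} contains no descendant of L and blocks every backdoor path.
Every element of {C, N} is needed (dropping C leaves P6 open; dropping N leaves P1 open), so no proper subset is valid.
Among all size-2 subsets of the eligible variables, only {C, N} blocks every backdoor path, so it is the unique smallest valid adjustment set.

{C, N}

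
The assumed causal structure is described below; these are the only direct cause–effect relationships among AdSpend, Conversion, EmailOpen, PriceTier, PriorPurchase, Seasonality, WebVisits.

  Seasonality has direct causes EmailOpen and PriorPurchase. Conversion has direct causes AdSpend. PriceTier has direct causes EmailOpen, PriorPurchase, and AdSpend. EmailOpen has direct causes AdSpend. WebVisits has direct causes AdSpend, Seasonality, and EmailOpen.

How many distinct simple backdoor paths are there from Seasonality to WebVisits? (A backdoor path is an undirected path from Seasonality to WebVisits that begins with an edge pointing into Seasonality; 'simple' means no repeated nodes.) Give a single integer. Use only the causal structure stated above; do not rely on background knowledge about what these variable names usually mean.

A backdoor path from Seasonality to WebVisits is any simple undirected path whose first edge points into Seasonality (i.e. leaves Seasonality via a parent).
Parents of Seasonality: {EmailOpen, PriorPurchase}.
Enumerating:
  P1: Seasonality <- EmailOpen <- AdSpend -> WebVisits
  P2: Seasonality <- EmailOpen -> PriceTier <- AdSpend -> WebVisits
  P3: Seasonality <- EmailOpen -> WebVisits
  P4: Seasonality <- PriorPurchase -> PriceTier <- AdSpend -> EmailOpen -> WebVisits
  P5: Seasonality <- PriorPurchase -> PriceTier <- AdSpend -> WebVisits
  P6: Seasonality <- PriorPurchase -> PriceTier <- EmailOpen <- AdSpend -> WebVisits
  P7: Seasonality <- PriorPurchase -> PriceTier <- EmailOpen -> WebVisits
That exhausts the simple backdoor paths. Count: 7.

7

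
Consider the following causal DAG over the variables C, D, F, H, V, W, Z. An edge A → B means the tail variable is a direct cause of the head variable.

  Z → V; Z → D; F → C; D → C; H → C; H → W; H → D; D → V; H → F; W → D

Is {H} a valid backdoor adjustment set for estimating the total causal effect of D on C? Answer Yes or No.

Yes

Backdoor paths from D to C (paths whose first edge points into D):
  P1: D <- H -> F -> C
  P2: D <- H -> C
  P3: D <- W <- H -> F -> C
  P4: D <- W <- H -> C
Condition 1 (no descendant of D in the set): holds — descendants of D are {C, V}; none are in {H}.
Condition 2 (every backdoor path blocked by {H}):
  P1: blocked at fork node H ∈ conditioning set.
  P2: blocked at fork node H ∈ conditioning set.
  P3: blocked at fork node H ∈ conditioning set.
  P4: blocked at fork node H ∈ conditioning set.
{H} satisfies the backdoor criterion.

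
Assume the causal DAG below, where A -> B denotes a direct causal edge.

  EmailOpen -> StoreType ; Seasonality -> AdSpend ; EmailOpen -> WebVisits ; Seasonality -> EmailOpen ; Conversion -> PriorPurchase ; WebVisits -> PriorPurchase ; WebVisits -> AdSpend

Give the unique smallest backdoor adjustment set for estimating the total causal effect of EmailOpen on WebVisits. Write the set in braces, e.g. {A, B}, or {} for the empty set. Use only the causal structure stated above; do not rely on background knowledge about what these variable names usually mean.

Variables eligible for adjustment (non-descendants of EmailOpen, excluding EmailOpen and WebVisits): {Conversion, Seasonality}.
Backdoor paths from EmailOpen to WebVisits:
  P1: EmailOpen <- Seasonality -> AdSpend <- WebVisits
Each backdoor path contains an unconditioned collider, so every path is already blocked with the empty conditioning set:
  P1: blocked at collider AdSpend (neither it nor any descendant is in the conditioning set).
The empty set is therefore the unique smallest valid set.

{}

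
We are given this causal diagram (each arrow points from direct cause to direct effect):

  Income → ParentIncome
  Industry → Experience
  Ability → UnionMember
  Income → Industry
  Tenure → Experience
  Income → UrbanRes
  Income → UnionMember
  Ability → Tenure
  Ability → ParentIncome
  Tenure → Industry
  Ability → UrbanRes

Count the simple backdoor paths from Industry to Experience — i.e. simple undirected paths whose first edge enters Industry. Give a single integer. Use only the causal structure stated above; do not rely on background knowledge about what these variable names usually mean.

A backdoor path from Industry to Experience is any simple undirected path whose first edge points into Industry (i.e. leaves Industry via a parent).
Parents of Industry: {Income, Tenure}.
Enumerating:
  P1: Industry <- Tenure -> Experience
  P2: Industry <- Income -> UnionMember <- Ability -> Tenure -> Experience
  P3: Industry <- Income -> ParentIncome <- Ability -> Tenure -> Experience
  P4: Industry <- Income -> UrbanRes <- Ability -> Tenure -> Experience
That exhausts the simple backdoor paths. Count: 4.

4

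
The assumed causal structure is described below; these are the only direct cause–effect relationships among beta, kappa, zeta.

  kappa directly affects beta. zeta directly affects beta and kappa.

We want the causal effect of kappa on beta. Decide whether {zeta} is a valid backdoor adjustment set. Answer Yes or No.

Backdoor paths from kappa to beta (paths whose first edge points into kappa):
  P1: kappa <- zeta -> beta
Condition 1 (no descendant of kappa in the set): holds — descendants of kappa are {beta}; none are in {zeta}.
Condition 2 (every backdoor path blocked by {zeta}):
  P1: blocked at fork node zeta ∈ conditioning set.
{zeta} satisfies the backdoor criterion.

Yes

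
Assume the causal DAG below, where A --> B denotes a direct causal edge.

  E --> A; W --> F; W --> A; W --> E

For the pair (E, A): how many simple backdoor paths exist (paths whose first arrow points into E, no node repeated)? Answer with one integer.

A backdoor path from E to A is any simple undirected path whose first edge points into E (i.e. leaves E via a parent).
Parents of E: {W}.
Enumerating:
  P1: E <- W -> A
That exhausts the simple backdoor paths. Count: 1.

1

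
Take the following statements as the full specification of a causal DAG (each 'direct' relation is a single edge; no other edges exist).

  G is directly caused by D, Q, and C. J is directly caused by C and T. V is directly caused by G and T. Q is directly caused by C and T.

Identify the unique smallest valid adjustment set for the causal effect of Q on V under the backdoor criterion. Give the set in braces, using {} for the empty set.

{C, T}

Variables eligible for adjustment (non-descendants of Q, excluding Q and V): {C, D, J, T}.
Backdoor paths from Q to V:
  P1: Q <- T -> J <- C -> G -> V
  P2: Q <- T -> V
  P3: Q <- C -> G -> V
  P4: Q <- C -> J <- T -> V
The empty set is not sufficient: P2 (Q <- T -> V) has no collider blocking it and no conditioned non-collider, so it is open.
Try {C, T}:
  P1: blocked at fork node T ∈ conditioning set.
  P2: blocked at fork node T ∈ conditioning set.
  P3: blocked at fork node C ∈ conditioning set.
  P4: blocked at fork node C ∈ conditioning set.
{C, T} contains no descendant of Q and blocks every backdoor path.
Every element of {C, T} is needed (dropping C leaves P3 open; dropping T leaves P2 open), so no proper subset is valid.
Among all size-2 subsets of the eligible variables, only {C, T} blocks every backdoor path, so it is the unique smallest valid adjustment set.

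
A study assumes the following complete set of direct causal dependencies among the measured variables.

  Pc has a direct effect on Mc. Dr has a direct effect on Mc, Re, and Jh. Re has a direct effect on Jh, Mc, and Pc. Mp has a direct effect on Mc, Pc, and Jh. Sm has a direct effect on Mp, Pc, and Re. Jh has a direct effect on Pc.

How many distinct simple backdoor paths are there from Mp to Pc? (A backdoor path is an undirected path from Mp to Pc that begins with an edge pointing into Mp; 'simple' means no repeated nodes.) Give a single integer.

8

A backdoor path from Mp to Pc is any simple undirected path whose first edge points into Mp (i.e. leaves Mp via a parent).
Parents of Mp: {Sm}.
Enumerating:
  P1: Mp <- Sm -> Re <- Dr -> Jh -> Pc
  P2: Mp <- Sm -> Re <- Dr -> Mc <- Pc
  P3: Mp <- Sm -> Re -> Jh <- Dr -> Mc <- Pc
  P4: Mp <- Sm -> Re -> Jh -> Pc
  P5: Mp <- Sm -> Re -> Pc
  P6: Mp <- Sm -> Re -> Mc <- Dr -> Jh -> Pc
  P7: Mp <- Sm -> Re -> Mc <- Pc
  P8: Mp <- Sm -> Pc
That exhausts the simple backdoor paths. Count: 8.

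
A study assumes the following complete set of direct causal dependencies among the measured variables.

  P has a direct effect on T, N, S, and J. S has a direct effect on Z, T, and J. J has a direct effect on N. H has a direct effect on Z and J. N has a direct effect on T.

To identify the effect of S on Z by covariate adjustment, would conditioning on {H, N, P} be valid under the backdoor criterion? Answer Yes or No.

Backdoor paths from S to Z (paths whose first edge points into S):
  P1: S <- P -> J <- H -> Z
  P2: S <- P -> N <- J <- H -> Z
  P3: S <- P -> T <- N <- J <- H -> Z
Condition 1 (no descendant of S in the set): FAILS — N is a descendant of S.
Condition 2 (every backdoor path blocked by {H, N, P}):
  P1: blocked at fork node P ∈ conditioning set.
  P2: blocked at fork node P ∈ conditioning set.
  P3: blocked at fork node P ∈ conditioning set.
{H, N, P} does not satisfy the backdoor criterion.

No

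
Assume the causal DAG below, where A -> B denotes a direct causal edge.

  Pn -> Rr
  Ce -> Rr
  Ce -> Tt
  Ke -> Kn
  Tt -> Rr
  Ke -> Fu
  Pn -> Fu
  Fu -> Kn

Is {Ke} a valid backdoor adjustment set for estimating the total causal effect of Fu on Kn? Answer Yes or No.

Yes

Backdoor paths from Fu to Kn (paths whose first edge points into Fu):
  P1: Fu <- Ke -> Kn
Condition 1 (no descendant of Fu in the set): holds — descendants of Fu are {Kn}; none are in {Ke}.
Condition 2 (every backdoor path blocked by {Ke}):
  P1: blocked at fork node Ke ∈ conditioning set.
{Ke} satisfies the backdoor criterion.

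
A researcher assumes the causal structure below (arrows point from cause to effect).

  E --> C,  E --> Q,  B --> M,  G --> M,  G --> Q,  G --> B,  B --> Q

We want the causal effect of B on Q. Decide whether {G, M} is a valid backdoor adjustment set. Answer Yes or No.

Backdoor paths from B to Q (paths whose first edge points into B):
  P1: B <- G -> Q
Condition 1 (no descendant of B in the set): FAILS — M is a descendant of B.
Condition 2 (every backdoor path blocked by {G, M}):
  P1: blocked at fork node G ∈ conditioning set.
{G, M} does not satisfy the backdoor criterion.

No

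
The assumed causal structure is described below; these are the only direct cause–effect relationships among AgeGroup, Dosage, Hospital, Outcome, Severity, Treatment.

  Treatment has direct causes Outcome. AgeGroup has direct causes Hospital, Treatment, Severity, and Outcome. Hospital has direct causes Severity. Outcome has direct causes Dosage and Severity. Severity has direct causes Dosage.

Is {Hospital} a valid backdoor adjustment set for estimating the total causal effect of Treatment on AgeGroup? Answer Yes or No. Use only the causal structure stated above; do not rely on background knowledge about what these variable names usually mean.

No

Backdoor paths from Treatment to AgeGroup (paths whose first edge points into Treatment):
  P1: Treatment <- Outcome <- Dosage -> Severity -> Hospital -> AgeGroup
  P2: Treatment <- Outcome <- Dosage -> Severity -> AgeGroup
  P3: Treatment <- Outcome <- Severity -> Hospital -> AgeGroup
  P4: Treatment <- Outcome <- Severity -> AgeGroup
  P5: Treatment <- Outcome -> AgeGroup
Condition 1 (no descendant of Treatment in the set): holds — descendants of Treatment are {AgeGroup}; none are in {Hospital}.
Condition 2 (every backdoor path blocked by {Hospital}):
  P1: blocked at chain node Hospital ∈ conditioning set.
  P2: open — no interior node is in the conditioning set.
  P3: blocked at chain node Hospital ∈ conditioning set.
  P4: open — no interior node is in the conditioning set.
  P5: open — no interior node is in the conditioning set.
{Hospital} does not satisfy the backdoor criterion.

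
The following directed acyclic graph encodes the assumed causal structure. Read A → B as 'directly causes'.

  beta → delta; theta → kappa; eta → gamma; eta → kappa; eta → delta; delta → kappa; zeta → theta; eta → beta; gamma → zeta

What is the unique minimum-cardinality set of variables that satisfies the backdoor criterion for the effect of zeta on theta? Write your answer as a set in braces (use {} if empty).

{}

Variables eligible for adjustment (non-descendants of zeta, excluding zeta and theta): {beta, delta, eta, gamma}.
Backdoor paths from zeta to theta:
  P1: zeta <- gamma <- eta -> beta -> delta -> kappa <- theta
  P2: zeta <- gamma <- eta -> delta -> kappa <- theta
  P3: zeta <- gamma <- eta -> kappa <- theta
Each backdoor path contains an unconditioned collider, so every path is already blocked with the empty conditioning set:
  P1: blocked at collider kappa (neither it nor any descendant is in the conditioning set).
  P2: blocked at collider kappa (neither it nor any descendant is in the conditioning set).
  P3: blocked at collider kappa (neither it nor any descendant is in the conditioning set).
The empty set is therefore the unique smallest valid set.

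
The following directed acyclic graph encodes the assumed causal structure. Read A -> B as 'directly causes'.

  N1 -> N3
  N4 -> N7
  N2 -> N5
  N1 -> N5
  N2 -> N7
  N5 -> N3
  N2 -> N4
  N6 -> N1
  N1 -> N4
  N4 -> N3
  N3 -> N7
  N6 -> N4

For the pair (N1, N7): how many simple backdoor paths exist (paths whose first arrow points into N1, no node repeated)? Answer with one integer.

5

A backdoor path from N1 to N7 is any simple undirected path whose first edge points into N1 (i.e. leaves N1 via a parent).
Parents of N1: {N6}.
Enumerating:
  P1: N1 <- N6 -> N4 <- N2 -> N5 -> N3 -> N7
  P2: N1 <- N6 -> N4 <- N2 -> N7
  P3: N1 <- N6 -> N4 -> N3 <- N5 <- N2 -> N7
  P4: N1 <- N6 -> N4 -> N3 -> N7
  P5: N1 <- N6 -> N4 -> N7
That exhausts the simple backdoor paths. Count: 5.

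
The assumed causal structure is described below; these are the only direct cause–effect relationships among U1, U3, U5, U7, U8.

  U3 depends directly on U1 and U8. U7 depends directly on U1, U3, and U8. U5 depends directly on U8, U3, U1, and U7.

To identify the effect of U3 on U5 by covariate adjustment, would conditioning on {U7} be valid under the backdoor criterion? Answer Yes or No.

No

Backdoor paths from U3 to U5 (paths whose first edge points into U3):
  P1: U3 <- U8 -> U7 <- U1 -> U5
  P2: U3 <- U8 -> U7 -> U5
  P3: U3 <- U8 -> U5
  P4: U3 <- U1 -> U7 <- U8 -> U5
  P5: U3 <- U1 -> U7 -> U5
  P6: U3 <- U1 -> U5
Condition 1 (no descendant of U3 in the set): FAILS — U7 is a descendant of U3.
Condition 2 (every backdoor path blocked by {U7}):
  P1: open — collider(s) U7 are conditioned on (or have a conditioned descendant) and no non-collider on the path is in the set.
  P2: blocked at chain node U7 ∈ conditioning set.
  P3: open — no interior node is in the conditioning set.
  P4: open — collider(s) U7 are conditioned on (or have a conditioned descendant) and no non-collider on the path is in the set.
  P5: blocked at chain node U7 ∈ conditioning set.
  P6: open — no interior node is in the conditioning set.
{U7} does not satisfy the backdoor criterion.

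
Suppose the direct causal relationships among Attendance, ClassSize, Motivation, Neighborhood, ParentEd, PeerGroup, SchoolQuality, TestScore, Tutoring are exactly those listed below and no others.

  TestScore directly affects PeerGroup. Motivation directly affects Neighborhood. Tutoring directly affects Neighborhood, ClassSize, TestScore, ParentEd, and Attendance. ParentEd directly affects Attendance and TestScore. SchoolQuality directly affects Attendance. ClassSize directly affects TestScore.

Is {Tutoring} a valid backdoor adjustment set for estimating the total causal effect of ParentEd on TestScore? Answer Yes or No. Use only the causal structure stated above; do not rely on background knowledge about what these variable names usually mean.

Yes

Backdoor paths from ParentEd to TestScore (paths whose first edge points into ParentEd):
  P1: ParentEd <- Tutoring -> ClassSize -> TestScore
  P2: ParentEd <- Tutoring -> TestScore
Condition 1 (no descendant of ParentEd in the set): holds — descendants of ParentEd are {Attendance, PeerGroup, TestScore}; none are in {Tutoring}.
Condition 2 (every backdoor path blocked by {Tutoring}):
  P1: blocked at fork node Tutoring ∈ conditioning set.
  P2: blocked at fork node Tutoring ∈ conditioning set.
{Tutoring} satisfies the backdoor criterion.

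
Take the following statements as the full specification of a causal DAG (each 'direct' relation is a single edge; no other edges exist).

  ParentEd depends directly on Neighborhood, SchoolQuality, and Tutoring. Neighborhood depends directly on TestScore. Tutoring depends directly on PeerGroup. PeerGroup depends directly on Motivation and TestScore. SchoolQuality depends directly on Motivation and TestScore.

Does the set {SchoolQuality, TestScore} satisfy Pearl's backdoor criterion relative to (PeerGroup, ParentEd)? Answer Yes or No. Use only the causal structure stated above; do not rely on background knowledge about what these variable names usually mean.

Yes

Backdoor paths from PeerGroup to ParentEd (paths whose first edge points into PeerGroup):
  P1: PeerGroup <- TestScore -> Neighborhood -> ParentEd
  P2: PeerGroup <- TestScore -> SchoolQuality -> ParentEd
  P3: PeerGroup <- Motivation -> SchoolQuality <- TestScore -> Neighborhood -> ParentEd
  P4: PeerGroup <- Motivation -> SchoolQuality -> ParentEd
Condition 1 (no descendant of PeerGroup in the set): holds — descendants of PeerGroup are {ParentEd, Tutoring}; none are in {SchoolQuality, TestScore}.
Condition 2 (every backdoor path blocked by {SchoolQuality, TestScore}):
  P1: blocked at fork node TestScore ∈ conditioning set.
  P2: blocked at fork node TestScore ∈ conditioning set.
  P3: blocked at fork node TestScore ∈ conditioning set.
  P4: blocked at chain node SchoolQuality ∈ conditioning set.
{SchoolQuality, TestScore} satisfies the backdoor criterion.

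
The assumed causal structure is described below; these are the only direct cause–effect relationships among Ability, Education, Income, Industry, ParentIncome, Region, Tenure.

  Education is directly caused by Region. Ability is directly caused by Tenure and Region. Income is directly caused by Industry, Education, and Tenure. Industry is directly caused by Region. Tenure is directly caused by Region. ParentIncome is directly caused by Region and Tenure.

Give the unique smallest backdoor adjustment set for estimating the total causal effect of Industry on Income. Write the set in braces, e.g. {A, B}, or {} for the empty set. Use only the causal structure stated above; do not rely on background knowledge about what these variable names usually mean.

Variables eligible for adjustment (non-descendants of Industry, excluding Industry and Income): {Ability, Education, ParentIncome, Region, Tenure}.
Backdoor paths from Industry to Income:
  P1: Industry <- Region -> Tenure -> Income
  P2: Industry <- Region -> Ability <- Tenure -> Income
  P3: Industry <- Region -> Education -> Income
  P4: Industry <- Region -> ParentIncome <- Tenure -> Income
The empty set is not sufficient: P1 (Industry <- Region -> Tenure -> Income) has no collider blocking it and no conditioned non-collider, so it is open.
Try {Region}:
  P1: blocked at fork node Region ∈ conditioning set.
  P2: blocked at fork node Region ∈ conditioning set.
  P3: blocked at fork node Region ∈ conditioning set.
  P4: blocked at fork node Region ∈ conditioning set.
{Region} contains no descendant of Industry and blocks every backdoor path.
No other singleton works — e.g. {Tenure} leaves P3 open — so {Region} is the unique smallest valid adjustment set.

{Region}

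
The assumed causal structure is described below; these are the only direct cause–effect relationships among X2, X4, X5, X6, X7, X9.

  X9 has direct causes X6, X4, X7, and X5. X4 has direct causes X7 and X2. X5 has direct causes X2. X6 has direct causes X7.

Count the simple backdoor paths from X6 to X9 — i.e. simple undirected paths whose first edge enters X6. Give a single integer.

3

A backdoor path from X6 to X9 is any simple undirected path whose first edge points into X6 (i.e. leaves X6 via a parent).
Parents of X6: {X7}.
Enumerating:
  P1: X6 <- X7 -> X4 <- X2 -> X5 -> X9
  P2: X6 <- X7 -> X4 -> X9
  P3: X6 <- X7 -> X9
That exhausts the simple backdoor paths. Count: 3.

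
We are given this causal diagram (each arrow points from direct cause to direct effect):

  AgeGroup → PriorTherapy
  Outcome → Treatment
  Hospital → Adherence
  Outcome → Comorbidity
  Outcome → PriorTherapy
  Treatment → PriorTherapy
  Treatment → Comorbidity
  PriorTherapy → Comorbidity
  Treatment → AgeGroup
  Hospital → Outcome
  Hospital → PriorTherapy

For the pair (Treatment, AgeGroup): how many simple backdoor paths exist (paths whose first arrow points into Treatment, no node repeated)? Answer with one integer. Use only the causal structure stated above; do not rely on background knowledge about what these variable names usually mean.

3

A backdoor path from Treatment to AgeGroup is any simple undirected path whose first edge points into Treatment (i.e. leaves Treatment via a parent).
Parents of Treatment: {Outcome}.
Enumerating:
  P1: Treatment <- Outcome <- Hospital -> PriorTherapy <- AgeGroup
  P2: Treatment <- Outcome -> PriorTherapy <- AgeGroup
  P3: Treatment <- Outcome -> Comorbidity <- PriorTherapy <- AgeGroup
That exhausts the simple backdoor paths. Count: 3.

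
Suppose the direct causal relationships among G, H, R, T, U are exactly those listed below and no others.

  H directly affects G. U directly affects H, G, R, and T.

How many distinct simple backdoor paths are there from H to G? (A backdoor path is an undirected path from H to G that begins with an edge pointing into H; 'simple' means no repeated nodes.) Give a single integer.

A backdoor path from H to G is any simple undirected path whose first edge points into H (i.e. leaves H via a parent).
Parents of H: {U}.
Enumerating:
  P1: H <- U -> G
That exhausts the simple backdoor paths. Count: 1.

1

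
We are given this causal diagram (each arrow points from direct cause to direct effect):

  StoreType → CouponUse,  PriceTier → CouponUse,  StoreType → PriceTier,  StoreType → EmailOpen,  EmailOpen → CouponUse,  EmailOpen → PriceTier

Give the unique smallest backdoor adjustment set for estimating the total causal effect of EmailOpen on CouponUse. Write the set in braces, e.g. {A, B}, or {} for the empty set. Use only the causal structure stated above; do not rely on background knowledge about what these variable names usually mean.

{StoreType}

Variables eligible for adjustment (non-descendants of EmailOpen, excluding EmailOpen and CouponUse): {StoreType}.
Backdoor paths from EmailOpen to CouponUse:
  P1: EmailOpen <- StoreType -> PriceTier -> CouponUse
  P2: EmailOpen <- StoreType -> CouponUse
The empty set is not sufficient: P1 (EmailOpen <- StoreType -> PriceTier -> CouponUse) has no collider blocking it and no conditioned non-collider, so it is open.
Try {StoreType}:
  P1: blocked at fork node StoreType ∈ conditioning set.
  P2: blocked at fork node StoreType ∈ conditioning set.
{StoreType} contains no descendant of EmailOpen and blocks every backdoor path.
{StoreType} is the unique smallest valid adjustment set.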